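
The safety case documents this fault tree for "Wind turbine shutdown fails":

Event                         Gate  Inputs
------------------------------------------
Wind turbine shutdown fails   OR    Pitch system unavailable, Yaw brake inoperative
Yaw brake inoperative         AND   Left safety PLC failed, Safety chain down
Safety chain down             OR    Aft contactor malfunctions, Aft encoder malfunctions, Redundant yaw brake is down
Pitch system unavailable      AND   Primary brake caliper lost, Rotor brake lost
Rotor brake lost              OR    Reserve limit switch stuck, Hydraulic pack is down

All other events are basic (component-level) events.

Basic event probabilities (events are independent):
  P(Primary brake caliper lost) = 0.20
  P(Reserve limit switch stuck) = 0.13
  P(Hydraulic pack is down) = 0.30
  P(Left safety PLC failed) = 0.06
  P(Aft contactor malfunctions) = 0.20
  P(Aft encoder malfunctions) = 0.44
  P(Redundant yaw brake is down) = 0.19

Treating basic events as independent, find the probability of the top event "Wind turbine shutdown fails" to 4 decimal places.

P(Rotor brake lost) [OR] = 1 − (1−0.13) × (1−0.30) = 0.391000
P(Pitch system unavailable) [AND] = 0.20 × 0.391000 = 0.078200
P(Safety chain down) [OR] = 1 − (1−0.20) × (1−0.44) × (1−0.19) = 0.637120
P(Yaw brake inoperative) [AND] = 0.06 × 0.637120 = 0.038227
P(Wind turbine shutdown fails) [OR] = 1 − (1−0.078200) × (1−0.038227) = 0.113438
Rounded to 4 decimal places: P(Wind turbine shutdown fails) ≈ 0.1134.

0.1134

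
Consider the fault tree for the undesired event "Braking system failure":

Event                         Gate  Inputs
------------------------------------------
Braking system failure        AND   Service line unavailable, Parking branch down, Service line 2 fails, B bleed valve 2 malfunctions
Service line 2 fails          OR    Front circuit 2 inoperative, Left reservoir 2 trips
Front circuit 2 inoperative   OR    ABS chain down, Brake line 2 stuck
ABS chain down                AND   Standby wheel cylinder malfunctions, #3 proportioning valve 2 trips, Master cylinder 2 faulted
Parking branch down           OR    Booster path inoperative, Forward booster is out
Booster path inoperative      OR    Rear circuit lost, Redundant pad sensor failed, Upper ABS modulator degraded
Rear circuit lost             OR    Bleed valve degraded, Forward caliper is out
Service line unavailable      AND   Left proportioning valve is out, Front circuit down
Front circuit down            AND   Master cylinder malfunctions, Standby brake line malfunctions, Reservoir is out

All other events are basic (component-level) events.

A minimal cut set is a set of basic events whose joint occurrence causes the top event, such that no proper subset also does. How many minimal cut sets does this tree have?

Front circuit down [AND]: one cut set from each child combined → 1 × 1 × 1 = 1 cut set(s).
Service line unavailable [AND]: one cut set from each child combined → 1 × 1 = 1 cut set(s).
Rear circuit lost [OR]: union of children's cut sets → 2 cut set(s).
Booster path inoperative [OR]: union of children's cut sets → 4 cut set(s).
Parking branch down [OR]: union of children's cut sets → 5 cut set(s).
ABS chain down [AND]: one cut set from each child combined → 1 × 1 × 1 = 1 cut set(s).
Front circuit 2 inoperative [OR]: union of children's cut sets → 2 cut set(s).
Service line 2 fails [OR]: union of children's cut sets → 3 cut set(s).
Braking system failure [AND]: one cut set from each child combined → 1 × 5 × 3 × 1 = 15 cut set(s).

15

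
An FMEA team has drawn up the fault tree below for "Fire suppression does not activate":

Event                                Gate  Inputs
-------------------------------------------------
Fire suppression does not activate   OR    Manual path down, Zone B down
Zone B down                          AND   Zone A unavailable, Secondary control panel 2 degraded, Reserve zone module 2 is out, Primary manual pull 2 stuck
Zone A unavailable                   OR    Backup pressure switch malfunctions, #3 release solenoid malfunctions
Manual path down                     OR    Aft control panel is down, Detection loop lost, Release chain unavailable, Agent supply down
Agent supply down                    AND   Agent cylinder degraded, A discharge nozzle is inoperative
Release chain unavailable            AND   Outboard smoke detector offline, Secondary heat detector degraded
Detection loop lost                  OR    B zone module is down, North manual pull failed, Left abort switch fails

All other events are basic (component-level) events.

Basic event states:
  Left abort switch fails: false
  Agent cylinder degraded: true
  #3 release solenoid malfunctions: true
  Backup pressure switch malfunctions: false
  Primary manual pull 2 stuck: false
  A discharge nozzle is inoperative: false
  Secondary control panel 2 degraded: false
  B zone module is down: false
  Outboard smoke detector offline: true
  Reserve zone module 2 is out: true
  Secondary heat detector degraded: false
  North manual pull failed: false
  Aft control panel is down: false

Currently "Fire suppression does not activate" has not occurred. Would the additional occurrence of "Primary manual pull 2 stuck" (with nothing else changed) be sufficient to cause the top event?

No

Counterfactual: set "Primary manual pull 2 stuck" to occurred.
Detection loop lost [OR]: B zone module is down=not, North manual pull failed=not, Left abort switch fails=not → no input occurs → does not occur.
Release chain unavailable [AND]: Outboard smoke detector offline=occurs, Secondary heat detector degraded=not → not all inputs occur → does not occur.
Agent supply down [AND]: Agent cylinder degraded=occurs, A discharge nozzle is inoperative=not → not all inputs occur → does not occur.
Manual path down [OR]: Aft control panel is down=not, Detection loop lost=not, Release chain unavailable=not, Agent supply down=not → no input occurs → does not occur.
Zone A unavailable [OR]: Backup pressure switch malfunctions=not, #3 release solenoid malfunctions=occurs → at least one input occurs → occurs.
Zone B down [AND]: Zone A unavailable=occurs, Secondary control panel 2 degraded=not, Reserve zone module 2 is out=occurs, Primary manual pull 2 stuck=occurs → not all inputs occur → does not occur.
Fire suppression does not activate [OR]: Manual path down=not, Zone B down=not → no input occurs → does not occur.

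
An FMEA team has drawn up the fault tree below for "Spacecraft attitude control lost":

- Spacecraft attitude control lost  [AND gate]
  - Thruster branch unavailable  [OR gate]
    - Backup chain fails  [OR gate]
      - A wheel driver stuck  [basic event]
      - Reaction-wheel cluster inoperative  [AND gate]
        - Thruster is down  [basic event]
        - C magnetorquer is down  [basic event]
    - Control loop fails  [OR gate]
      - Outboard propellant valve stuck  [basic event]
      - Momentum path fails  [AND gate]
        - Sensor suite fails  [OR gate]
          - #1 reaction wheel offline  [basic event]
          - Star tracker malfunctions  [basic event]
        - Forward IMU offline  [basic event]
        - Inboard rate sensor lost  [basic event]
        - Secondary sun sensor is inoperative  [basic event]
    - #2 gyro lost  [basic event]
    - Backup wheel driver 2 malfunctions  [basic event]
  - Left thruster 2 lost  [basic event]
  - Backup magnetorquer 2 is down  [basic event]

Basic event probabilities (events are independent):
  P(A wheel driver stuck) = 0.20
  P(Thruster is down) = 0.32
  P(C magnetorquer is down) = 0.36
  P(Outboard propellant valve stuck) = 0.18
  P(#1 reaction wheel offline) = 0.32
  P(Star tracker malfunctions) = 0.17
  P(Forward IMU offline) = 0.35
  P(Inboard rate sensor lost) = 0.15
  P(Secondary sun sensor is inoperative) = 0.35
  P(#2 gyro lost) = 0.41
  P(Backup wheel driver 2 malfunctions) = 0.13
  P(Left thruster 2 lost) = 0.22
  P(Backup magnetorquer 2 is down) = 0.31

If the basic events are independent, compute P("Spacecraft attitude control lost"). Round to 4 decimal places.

P(Reaction-wheel cluster inoperative) [AND] = 0.32 × 0.36 = 0.115200
P(Backup chain fails) [OR] = 1 − (1−0.20) × (1−0.115200) = 0.292160
P(Sensor suite fails) [OR] = 1 − (1−0.32) × (1−0.17) = 0.435600
P(Momentum path fails) [AND] = 0.435600 × 0.35 × 0.15 × 0.35 = 0.008004
P(Control loop fails) [OR] = 1 − (1−0.18) × (1−0.008004) = 0.186563
P(Thruster branch unavailable) [OR] = 1 − (1−0.292160) × (1−0.186563) × (1−0.41) × (1−0.13) = 0.704450
P(Spacecraft attitude control lost) [AND] = 0.704450 × 0.22 × 0.31 = 0.048043
Rounded to 4 decimal places: P(Spacecraft attitude control lost) ≈ 0.0480.

0.0480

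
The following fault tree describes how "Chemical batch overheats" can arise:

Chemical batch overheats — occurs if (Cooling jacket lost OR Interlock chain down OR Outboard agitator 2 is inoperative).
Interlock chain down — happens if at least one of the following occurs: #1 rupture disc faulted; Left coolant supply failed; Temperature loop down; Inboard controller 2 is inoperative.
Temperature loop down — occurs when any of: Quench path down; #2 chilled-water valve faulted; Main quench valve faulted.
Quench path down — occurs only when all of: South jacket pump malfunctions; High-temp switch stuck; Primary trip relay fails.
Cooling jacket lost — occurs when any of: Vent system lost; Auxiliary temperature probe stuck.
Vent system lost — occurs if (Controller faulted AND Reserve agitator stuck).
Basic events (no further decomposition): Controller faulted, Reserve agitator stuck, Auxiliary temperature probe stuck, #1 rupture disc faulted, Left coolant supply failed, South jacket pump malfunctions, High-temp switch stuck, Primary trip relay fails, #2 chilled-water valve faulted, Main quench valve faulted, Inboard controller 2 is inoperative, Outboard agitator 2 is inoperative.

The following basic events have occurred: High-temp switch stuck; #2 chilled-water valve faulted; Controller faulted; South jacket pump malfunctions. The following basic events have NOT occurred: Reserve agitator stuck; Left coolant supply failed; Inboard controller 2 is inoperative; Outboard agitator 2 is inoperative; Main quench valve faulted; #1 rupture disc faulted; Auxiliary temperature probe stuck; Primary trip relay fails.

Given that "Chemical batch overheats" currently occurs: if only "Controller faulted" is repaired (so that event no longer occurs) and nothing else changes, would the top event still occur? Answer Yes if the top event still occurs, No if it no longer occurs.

Yes

Counterfactual: set "Controller faulted" to not occurred.
Vent system lost [AND]: Controller faulted=not, Reserve agitator stuck=not → not all inputs occur → does not occur.
Cooling jacket lost [OR]: Vent system lost=not, Auxiliary temperature probe stuck=not → no input occurs → does not occur.
Quench path down [AND]: South jacket pump malfunctions=occurs, High-temp switch stuck=occurs, Primary trip relay fails=not → not all inputs occur → does not occur.
Temperature loop down [OR]: Quench path down=not, #2 chilled-water valve faulted=occurs, Main quench valve faulted=not → at least one input occurs → occurs.
Interlock chain down [OR]: #1 rupture disc faulted=not, Left coolant supply failed=not, Temperature loop down=occurs, Inboard controller 2 is inoperative=not → at least one input occurs → occurs.
Chemical batch overheats [OR]: Cooling jacket lost=not, Interlock chain down=occurs, Outboard agitator 2 is inoperative=not → at least one input occurs → occurs.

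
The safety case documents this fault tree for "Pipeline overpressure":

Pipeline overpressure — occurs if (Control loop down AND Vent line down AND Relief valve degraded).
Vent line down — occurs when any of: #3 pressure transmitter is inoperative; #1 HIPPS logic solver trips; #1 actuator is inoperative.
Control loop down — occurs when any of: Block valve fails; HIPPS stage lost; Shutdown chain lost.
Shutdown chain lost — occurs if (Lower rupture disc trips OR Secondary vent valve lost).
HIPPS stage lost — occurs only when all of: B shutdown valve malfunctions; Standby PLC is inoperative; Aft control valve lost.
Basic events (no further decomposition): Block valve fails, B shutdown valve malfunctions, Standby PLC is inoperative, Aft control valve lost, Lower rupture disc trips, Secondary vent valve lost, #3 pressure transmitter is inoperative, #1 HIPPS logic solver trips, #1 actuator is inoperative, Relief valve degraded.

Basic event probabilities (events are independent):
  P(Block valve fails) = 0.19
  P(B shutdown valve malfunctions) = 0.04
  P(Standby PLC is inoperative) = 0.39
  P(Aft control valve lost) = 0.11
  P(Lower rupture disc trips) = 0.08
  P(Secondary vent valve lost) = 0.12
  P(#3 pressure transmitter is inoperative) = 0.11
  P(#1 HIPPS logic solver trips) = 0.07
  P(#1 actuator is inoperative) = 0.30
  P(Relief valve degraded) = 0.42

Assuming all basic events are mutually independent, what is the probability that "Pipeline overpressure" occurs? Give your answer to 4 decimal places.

P(HIPPS stage lost) [AND] = 0.04 × 0.39 × 0.11 = 0.001716
P(Shutdown chain lost) [OR] = 1 − (1−0.08) × (1−0.12) = 0.190400
P(Control loop down) [OR] = 1 − (1−0.19) × (1−0.001716) × (1−0.190400) = 0.345349
P(Vent line down) [OR] = 1 − (1−0.11) × (1−0.07) × (1−0.30) = 0.420610
P(Pipeline overpressure) [AND] = 0.345349 × 0.420610 × 0.42 = 0.061008
Rounded to 4 decimal places: P(Pipeline overpressure) ≈ 0.0610.

0.0610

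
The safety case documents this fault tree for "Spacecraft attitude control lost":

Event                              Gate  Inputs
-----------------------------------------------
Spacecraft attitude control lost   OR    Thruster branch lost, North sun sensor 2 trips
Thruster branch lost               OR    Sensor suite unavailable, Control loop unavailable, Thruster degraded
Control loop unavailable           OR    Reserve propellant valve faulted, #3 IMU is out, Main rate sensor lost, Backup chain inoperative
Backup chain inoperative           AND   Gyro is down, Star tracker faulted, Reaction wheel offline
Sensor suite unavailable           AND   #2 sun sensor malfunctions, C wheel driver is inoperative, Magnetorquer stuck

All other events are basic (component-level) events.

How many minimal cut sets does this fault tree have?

Sensor suite unavailable [AND]: one cut set from each child combined → 1 × 1 × 1 = 1 cut set(s).
Backup chain inoperative [AND]: one cut set from each child combined → 1 × 1 × 1 = 1 cut set(s).
Control loop unavailable [OR]: union of children's cut sets → 4 cut set(s).
Thruster branch lost [OR]: union of children's cut sets → 6 cut set(s).
Spacecraft attitude control lost [OR]: union of children's cut sets → 7 cut set(s).
Minimal cut sets: {#2 sun sensor malfunctions, C wheel driver is inoperative, Magnetorquer stuck}; {Reserve propellant valve faulted}; {#3 IMU is out}; {Main rate sensor lost}; {Gyro is down, Reaction wheel offline, Star tracker faulted}; {Thruster degraded}; {North sun sensor 2 trips}.

7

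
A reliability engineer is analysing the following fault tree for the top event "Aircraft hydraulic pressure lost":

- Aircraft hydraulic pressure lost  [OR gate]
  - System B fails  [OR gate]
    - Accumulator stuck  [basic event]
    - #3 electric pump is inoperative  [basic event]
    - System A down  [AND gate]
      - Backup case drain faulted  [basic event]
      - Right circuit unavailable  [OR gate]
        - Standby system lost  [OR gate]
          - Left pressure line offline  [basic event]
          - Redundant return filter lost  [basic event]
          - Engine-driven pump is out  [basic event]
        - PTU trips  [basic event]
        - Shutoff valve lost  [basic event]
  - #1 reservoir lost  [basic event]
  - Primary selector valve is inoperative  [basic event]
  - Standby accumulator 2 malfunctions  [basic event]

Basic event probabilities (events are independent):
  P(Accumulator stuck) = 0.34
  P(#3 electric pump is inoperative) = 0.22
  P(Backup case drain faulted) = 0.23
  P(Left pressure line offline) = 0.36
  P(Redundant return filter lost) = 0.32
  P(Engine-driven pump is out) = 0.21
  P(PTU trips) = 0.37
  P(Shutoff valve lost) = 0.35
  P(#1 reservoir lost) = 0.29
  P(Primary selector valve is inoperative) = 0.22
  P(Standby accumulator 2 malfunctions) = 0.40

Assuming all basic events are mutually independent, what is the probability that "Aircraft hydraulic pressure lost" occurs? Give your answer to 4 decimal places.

0.8627

P(Standby system lost) [OR] = 1 − (1−0.36) × (1−0.32) × (1−0.21) = 0.656192
P(Right circuit unavailable) [OR] = 1 − (1−0.656192) × (1−0.37) × (1−0.35) = 0.859211
P(System A down) [AND] = 0.23 × 0.859211 = 0.197619
P(System B fails) [OR] = 1 − (1−0.34) × (1−0.22) × (1−0.197619) = 0.586934
P(Aircraft hydraulic pressure lost) [OR] = 1 − (1−0.586934) × (1−0.29) × (1−0.22) × (1−0.40) = 0.862746
Rounded to 4 decimal places: P(Aircraft hydraulic pressure lost) ≈ 0.8627.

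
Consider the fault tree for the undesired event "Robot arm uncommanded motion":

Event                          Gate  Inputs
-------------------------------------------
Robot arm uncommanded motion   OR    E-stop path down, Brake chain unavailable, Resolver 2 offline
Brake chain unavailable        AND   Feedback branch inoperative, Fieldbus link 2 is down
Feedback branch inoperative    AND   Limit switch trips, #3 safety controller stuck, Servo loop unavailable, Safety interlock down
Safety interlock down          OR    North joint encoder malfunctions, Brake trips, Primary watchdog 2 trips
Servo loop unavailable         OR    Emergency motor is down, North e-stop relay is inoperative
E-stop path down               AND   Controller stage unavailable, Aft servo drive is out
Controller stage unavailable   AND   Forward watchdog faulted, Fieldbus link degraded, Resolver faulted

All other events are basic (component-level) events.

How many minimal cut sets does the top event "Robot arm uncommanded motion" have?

Controller stage unavailable [AND]: one cut set from each child combined → 1 × 1 × 1 = 1 cut set(s).
E-stop path down [AND]: one cut set from each child combined → 1 × 1 = 1 cut set(s).
Servo loop unavailable [OR]: union of children's cut sets → 2 cut set(s).
Safety interlock down [OR]: union of children's cut sets → 3 cut set(s).
Feedback branch inoperative [AND]: one cut set from each child combined → 1 × 1 × 2 × 3 = 6 cut set(s).
Brake chain unavailable [AND]: one cut set from each child combined → 6 × 1 = 6 cut set(s).
Robot arm uncommanded motion [OR]: union of children's cut sets → 8 cut set(s).
Minimal cut sets: {Aft servo drive is out, Fieldbus link degraded, Forward watchdog faulted, Resolver faulted}; {#3 safety controller stuck, Emergency motor is down, Fieldbus link 2 is down, Limit switch trips, North joint encoder malfunctions}; {#3 safety controller stuck, Brake trips, Emergency motor is down, Fieldbus link 2 is down, Limit switch trips}; {#3 safety controller stuck, Emergency motor is down, Fieldbus link 2 is down, Limit switch trips, Primary watchdog 2 trips}; {#3 safety controller stuck, Fieldbus link 2 is down, Limit switch trips, North e-stop relay is inoperative, North joint encoder malfunctions}; {#3 safety controller stuck, Brake trips, Fieldbus link 2 is down, Limit switch trips, North e-stop relay is inoperative}; {#3 safety controller stuck, Fieldbus link 2 is down, Limit switch trips, North e-stop relay is inoperative, Primary watchdog 2 trips}; {Resolver 2 offline}.

8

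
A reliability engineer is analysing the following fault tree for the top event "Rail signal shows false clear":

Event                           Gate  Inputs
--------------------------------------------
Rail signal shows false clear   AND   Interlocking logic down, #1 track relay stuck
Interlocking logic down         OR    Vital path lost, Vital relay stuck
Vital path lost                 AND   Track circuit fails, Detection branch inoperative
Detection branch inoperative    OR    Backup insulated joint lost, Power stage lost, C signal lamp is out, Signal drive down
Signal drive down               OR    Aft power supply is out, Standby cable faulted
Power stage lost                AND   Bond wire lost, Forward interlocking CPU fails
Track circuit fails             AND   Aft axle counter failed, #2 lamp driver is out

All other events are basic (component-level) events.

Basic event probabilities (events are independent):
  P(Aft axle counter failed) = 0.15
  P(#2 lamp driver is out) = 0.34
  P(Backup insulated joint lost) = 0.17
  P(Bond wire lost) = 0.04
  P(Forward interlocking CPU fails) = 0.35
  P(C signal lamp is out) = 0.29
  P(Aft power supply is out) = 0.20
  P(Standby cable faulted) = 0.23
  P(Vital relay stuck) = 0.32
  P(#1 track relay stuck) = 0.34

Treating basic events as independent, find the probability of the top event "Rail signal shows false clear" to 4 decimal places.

0.1164

P(Track circuit fails) [AND] = 0.15 × 0.34 = 0.051000
P(Power stage lost) [AND] = 0.04 × 0.35 = 0.014000
P(Signal drive down) [OR] = 1 − (1−0.20) × (1−0.23) = 0.384000
P(Detection branch inoperative) [OR] = 1 − (1−0.17) × (1−0.014000) × (1−0.29) × (1−0.384000) = 0.642073
P(Vital path lost) [AND] = 0.051000 × 0.642073 = 0.032746
P(Interlocking logic down) [OR] = 1 − (1−0.032746) × (1−0.32) = 0.342267
P(Rail signal shows false clear) [AND] = 0.342267 × 0.34 = 0.116371
Rounded to 4 decimal places: P(Rail signal shows false clear) ≈ 0.1164.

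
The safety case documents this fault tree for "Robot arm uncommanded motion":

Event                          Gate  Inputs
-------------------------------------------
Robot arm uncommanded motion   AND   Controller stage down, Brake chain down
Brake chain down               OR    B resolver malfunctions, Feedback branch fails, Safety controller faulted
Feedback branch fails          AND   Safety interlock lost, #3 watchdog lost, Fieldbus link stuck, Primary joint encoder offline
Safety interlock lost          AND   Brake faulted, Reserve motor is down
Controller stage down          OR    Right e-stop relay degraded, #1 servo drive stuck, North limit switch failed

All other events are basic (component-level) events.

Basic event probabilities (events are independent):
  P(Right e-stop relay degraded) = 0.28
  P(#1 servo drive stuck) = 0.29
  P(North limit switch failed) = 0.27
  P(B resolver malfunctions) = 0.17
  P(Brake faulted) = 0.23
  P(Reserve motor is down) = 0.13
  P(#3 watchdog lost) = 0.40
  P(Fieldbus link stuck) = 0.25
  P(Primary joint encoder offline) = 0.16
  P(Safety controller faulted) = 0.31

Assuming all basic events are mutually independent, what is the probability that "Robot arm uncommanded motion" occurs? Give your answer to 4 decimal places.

0.2680

P(Controller stage down) [OR] = 1 − (1−0.28) × (1−0.29) × (1−0.27) = 0.626824
P(Safety interlock lost) [AND] = 0.23 × 0.13 = 0.029900
P(Feedback branch fails) [AND] = 0.029900 × 0.40 × 0.25 × 0.16 = 0.000478
P(Brake chain down) [OR] = 1 − (1−0.17) × (1−0.000478) × (1−0.31) = 0.427574
P(Robot arm uncommanded motion) [AND] = 0.626824 × 0.427574 = 0.268014
Rounded to 4 decimal places: P(Robot arm uncommanded motion) ≈ 0.2680.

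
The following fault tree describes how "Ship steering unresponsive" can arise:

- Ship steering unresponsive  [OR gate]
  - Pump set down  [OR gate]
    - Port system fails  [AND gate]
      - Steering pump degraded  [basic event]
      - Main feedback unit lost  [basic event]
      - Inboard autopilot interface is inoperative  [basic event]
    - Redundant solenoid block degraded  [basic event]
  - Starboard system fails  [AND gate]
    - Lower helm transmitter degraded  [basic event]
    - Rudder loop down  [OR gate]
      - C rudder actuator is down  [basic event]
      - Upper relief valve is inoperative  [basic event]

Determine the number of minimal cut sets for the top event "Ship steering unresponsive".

4

Port system fails [AND]: one cut set from each child combined → 1 × 1 × 1 = 1 cut set(s).
Pump set down [OR]: union of children's cut sets → 2 cut set(s).
Rudder loop down [OR]: union of children's cut sets → 2 cut set(s).
Starboard system fails [AND]: one cut set from each child combined → 1 × 2 = 2 cut set(s).
Ship steering unresponsive [OR]: union of children's cut sets → 4 cut set(s).
Minimal cut sets: {Inboard autopilot interface is inoperative, Main feedback unit lost, Steering pump degraded}; {Redundant solenoid block degraded}; {C rudder actuator is down, Lower helm transmitter degraded}; {Lower helm transmitter degraded, Upper relief valve is inoperative}.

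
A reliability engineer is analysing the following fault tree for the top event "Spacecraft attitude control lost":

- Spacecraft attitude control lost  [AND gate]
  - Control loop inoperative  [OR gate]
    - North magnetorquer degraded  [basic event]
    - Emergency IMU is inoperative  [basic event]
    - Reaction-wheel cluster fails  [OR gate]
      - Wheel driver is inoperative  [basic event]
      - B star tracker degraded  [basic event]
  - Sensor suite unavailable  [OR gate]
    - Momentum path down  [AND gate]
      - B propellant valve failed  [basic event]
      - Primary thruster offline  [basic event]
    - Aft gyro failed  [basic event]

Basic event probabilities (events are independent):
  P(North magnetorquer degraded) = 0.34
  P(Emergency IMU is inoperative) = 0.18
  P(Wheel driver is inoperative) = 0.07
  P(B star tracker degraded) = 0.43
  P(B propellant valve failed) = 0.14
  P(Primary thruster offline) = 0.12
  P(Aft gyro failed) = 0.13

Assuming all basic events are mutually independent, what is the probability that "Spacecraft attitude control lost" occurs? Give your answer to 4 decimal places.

0.1031

P(Reaction-wheel cluster fails) [OR] = 1 − (1−0.07) × (1−0.43) = 0.469900
P(Control loop inoperative) [OR] = 1 − (1−0.34) × (1−0.18) × (1−0.469900) = 0.713110
P(Momentum path down) [AND] = 0.14 × 0.12 = 0.016800
P(Sensor suite unavailable) [OR] = 1 − (1−0.016800) × (1−0.13) = 0.144616
P(Spacecraft attitude control lost) [AND] = 0.713110 × 0.144616 = 0.103127
Rounded to 4 decimal places: P(Spacecraft attitude control lost) ≈ 0.1031.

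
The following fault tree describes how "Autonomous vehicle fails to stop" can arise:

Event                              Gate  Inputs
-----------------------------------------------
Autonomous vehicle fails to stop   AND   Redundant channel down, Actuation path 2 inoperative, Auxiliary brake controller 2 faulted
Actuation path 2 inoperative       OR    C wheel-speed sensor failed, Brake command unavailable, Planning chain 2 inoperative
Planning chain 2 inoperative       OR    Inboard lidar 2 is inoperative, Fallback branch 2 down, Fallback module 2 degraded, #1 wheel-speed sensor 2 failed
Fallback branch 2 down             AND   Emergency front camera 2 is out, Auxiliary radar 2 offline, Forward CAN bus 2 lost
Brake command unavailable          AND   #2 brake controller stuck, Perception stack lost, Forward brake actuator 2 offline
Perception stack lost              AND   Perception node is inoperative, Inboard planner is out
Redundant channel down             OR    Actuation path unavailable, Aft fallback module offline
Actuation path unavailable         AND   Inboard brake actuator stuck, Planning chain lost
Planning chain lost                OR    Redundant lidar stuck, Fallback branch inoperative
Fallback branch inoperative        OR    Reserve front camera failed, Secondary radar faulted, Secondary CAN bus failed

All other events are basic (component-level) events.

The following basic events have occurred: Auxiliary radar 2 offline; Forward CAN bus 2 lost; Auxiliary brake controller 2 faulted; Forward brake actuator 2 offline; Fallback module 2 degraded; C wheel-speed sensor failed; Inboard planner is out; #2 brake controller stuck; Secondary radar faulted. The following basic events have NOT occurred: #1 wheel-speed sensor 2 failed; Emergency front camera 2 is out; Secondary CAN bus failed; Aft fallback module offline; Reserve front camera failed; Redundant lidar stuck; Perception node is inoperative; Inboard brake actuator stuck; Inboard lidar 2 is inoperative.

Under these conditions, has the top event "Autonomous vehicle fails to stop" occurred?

No

Fallback branch inoperative [OR]: Reserve front camera failed=not, Secondary radar faulted=occurs, Secondary CAN bus failed=not → at least one input occurs → occurs.
Planning chain lost [OR]: Redundant lidar stuck=not, Fallback branch inoperative=occurs → at least one input occurs → occurs.
Actuation path unavailable [AND]: Inboard brake actuator stuck=not, Planning chain lost=occurs → not all inputs occur → does not occur.
Redundant channel down [OR]: Actuation path unavailable=not, Aft fallback module offline=not → no input occurs → does not occur.
Perception stack lost [AND]: Perception node is inoperative=not, Inboard planner is out=occurs → not all inputs occur → does not occur.
Brake command unavailable [AND]: #2 brake controller stuck=occurs, Perception stack lost=not, Forward brake actuator 2 offline=occurs → not all inputs occur → does not occur.
Fallback branch 2 down [AND]: Emergency front camera 2 is out=not, Auxiliary radar 2 offline=occurs, Forward CAN bus 2 lost=occurs → not all inputs occur → does not occur.
Planning chain 2 inoperative [OR]: Inboard lidar 2 is inoperative=not, Fallback branch 2 down=not, Fallback module 2 degraded=occurs, #1 wheel-speed sensor 2 failed=not → at least one input occurs → occurs.
Actuation path 2 inoperative [OR]: C wheel-speed sensor failed=occurs, Brake command unavailable=not, Planning chain 2 inoperative=occurs → at least one input occurs → occurs.
Autonomous vehicle fails to stop [AND]: Redundant channel down=not, Actuation path 2 inoperative=occurs, Auxiliary brake controller 2 faulted=occurs → not all inputs occur → does not occur.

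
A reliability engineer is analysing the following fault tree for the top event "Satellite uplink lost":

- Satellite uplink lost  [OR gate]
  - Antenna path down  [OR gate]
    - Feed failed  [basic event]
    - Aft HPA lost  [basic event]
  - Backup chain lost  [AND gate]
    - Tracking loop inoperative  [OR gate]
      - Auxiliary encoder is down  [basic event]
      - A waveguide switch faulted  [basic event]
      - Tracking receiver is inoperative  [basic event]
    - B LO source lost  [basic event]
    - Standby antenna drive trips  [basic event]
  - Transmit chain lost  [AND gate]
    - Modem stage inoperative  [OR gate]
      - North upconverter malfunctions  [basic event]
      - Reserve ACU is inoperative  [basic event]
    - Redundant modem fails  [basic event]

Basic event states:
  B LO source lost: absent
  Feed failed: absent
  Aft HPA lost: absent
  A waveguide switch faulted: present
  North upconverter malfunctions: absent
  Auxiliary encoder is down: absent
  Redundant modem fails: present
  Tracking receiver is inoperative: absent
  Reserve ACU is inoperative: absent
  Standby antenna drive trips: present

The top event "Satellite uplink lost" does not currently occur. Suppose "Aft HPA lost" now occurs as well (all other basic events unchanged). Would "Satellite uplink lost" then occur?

Yes

Counterfactual: set "Aft HPA lost" to occurred.
Antenna path down [OR]: Feed failed=not, Aft HPA lost=occurs → at least one input occurs → occurs.
Tracking loop inoperative [OR]: Auxiliary encoder is down=not, A waveguide switch faulted=occurs, Tracking receiver is inoperative=not → at least one input occurs → occurs.
Backup chain lost [AND]: Tracking loop inoperative=occurs, B LO source lost=not, Standby antenna drive trips=occurs → not all inputs occur → does not occur.
Modem stage inoperative [OR]: North upconverter malfunctions=not, Reserve ACU is inoperative=not → no input occurs → does not occur.
Transmit chain lost [AND]: Modem stage inoperative=not, Redundant modem fails=occurs → not all inputs occur → does not occur.
Satellite uplink lost [OR]: Antenna path down=occurs, Backup chain lost=not, Transmit chain lost=not → at least one input occurs → occurs.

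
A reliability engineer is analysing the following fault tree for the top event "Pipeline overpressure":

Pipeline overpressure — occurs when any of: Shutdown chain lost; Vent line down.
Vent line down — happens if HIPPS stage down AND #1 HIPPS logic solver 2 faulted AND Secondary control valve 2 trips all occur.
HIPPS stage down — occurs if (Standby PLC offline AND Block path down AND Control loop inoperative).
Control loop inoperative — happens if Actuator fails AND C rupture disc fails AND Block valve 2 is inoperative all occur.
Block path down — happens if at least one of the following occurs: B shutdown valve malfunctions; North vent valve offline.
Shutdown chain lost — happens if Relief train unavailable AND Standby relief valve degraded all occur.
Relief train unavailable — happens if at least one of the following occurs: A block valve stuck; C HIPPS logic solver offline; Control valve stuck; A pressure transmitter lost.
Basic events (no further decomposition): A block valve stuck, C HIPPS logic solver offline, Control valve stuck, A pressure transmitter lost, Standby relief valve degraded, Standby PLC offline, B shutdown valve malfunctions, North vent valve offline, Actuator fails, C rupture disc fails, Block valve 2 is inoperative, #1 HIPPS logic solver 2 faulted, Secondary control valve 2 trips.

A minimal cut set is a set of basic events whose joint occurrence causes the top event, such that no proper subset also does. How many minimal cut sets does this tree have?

6

Relief train unavailable [OR]: union of children's cut sets → 4 cut set(s).
Shutdown chain lost [AND]: one cut set from each child combined → 4 × 1 = 4 cut set(s).
Block path down [OR]: union of children's cut sets → 2 cut set(s).
Control loop inoperative [AND]: one cut set from each child combined → 1 × 1 × 1 = 1 cut set(s).
HIPPS stage down [AND]: one cut set from each child combined → 1 × 2 × 1 = 2 cut set(s).
Vent line down [AND]: one cut set from each child combined → 2 × 1 × 1 = 2 cut set(s).
Pipeline overpressure [OR]: union of children's cut sets → 6 cut set(s).
Minimal cut sets: {A block valve stuck, Standby relief valve degraded}; {C HIPPS logic solver offline, Standby relief valve degraded}; {Control valve stuck, Standby relief valve degraded}; {A pressure transmitter lost, Standby relief valve degraded}; {#1 HIPPS logic solver 2 faulted, Actuator fails, B shutdown valve malfunctions, Block valve 2 is inoperative, C rupture disc fails, Secondary control valve 2 trips, Standby PLC offline}; {#1 HIPPS logic solver 2 faulted, Actuator fails, Block valve 2 is inoperative, C rupture disc fails, North vent valve offline, Secondary control valve 2 trips, Standby PLC offline}.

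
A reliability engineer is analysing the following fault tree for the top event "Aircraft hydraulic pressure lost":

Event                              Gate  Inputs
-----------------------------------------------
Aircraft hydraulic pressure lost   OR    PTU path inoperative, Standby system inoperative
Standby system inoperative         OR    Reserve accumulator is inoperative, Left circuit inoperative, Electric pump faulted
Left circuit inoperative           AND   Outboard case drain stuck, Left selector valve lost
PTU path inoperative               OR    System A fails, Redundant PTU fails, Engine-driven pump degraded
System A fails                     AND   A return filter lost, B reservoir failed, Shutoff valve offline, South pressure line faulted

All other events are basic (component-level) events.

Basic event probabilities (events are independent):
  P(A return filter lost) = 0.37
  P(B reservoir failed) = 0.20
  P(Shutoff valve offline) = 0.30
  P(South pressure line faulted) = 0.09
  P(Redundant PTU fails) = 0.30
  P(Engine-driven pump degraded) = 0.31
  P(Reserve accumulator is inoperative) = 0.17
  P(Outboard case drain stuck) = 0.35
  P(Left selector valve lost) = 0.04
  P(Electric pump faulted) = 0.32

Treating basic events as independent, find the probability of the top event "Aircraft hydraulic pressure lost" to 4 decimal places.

P(System A fails) [AND] = 0.37 × 0.20 × 0.30 × 0.09 = 0.001998
P(PTU path inoperative) [OR] = 1 − (1−0.001998) × (1−0.30) × (1−0.31) = 0.517965
P(Left circuit inoperative) [AND] = 0.35 × 0.04 = 0.014000
P(Standby system inoperative) [OR] = 1 − (1−0.17) × (1−0.014000) × (1−0.32) = 0.443502
P(Aircraft hydraulic pressure lost) [OR] = 1 − (1−0.517965) × (1−0.443502) = 0.731748
Rounded to 4 decimal places: P(Aircraft hydraulic pressure lost) ≈ 0.7317.

0.7317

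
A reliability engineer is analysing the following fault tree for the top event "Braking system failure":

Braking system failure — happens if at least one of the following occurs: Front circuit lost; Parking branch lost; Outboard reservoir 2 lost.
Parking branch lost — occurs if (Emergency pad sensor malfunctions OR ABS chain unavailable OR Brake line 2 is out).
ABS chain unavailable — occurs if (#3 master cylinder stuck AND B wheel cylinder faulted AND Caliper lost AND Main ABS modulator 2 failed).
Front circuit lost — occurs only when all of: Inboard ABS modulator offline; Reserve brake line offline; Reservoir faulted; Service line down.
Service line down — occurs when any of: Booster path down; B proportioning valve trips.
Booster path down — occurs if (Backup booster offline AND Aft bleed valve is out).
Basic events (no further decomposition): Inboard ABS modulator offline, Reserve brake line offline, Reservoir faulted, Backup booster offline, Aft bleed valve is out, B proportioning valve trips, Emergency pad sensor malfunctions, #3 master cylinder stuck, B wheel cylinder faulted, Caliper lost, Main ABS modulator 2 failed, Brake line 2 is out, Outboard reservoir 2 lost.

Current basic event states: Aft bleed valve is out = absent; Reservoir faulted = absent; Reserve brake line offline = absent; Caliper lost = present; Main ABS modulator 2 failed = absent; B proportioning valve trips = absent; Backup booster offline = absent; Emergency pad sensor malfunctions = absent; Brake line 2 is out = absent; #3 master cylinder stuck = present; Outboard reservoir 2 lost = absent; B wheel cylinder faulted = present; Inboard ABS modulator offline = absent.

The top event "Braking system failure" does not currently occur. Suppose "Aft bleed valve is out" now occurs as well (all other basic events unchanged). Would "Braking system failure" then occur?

Counterfactual: set "Aft bleed valve is out" to occurred.
Booster path down [AND]: Backup booster offline=not, Aft bleed valve is out=occurs → not all inputs occur → does not occur.
Service line down [OR]: Booster path down=not, B proportioning valve trips=not → no input occurs → does not occur.
Front circuit lost [AND]: Inboard ABS modulator offline=not, Reserve brake line offline=not, Reservoir faulted=not, Service line down=not → not all inputs occur → does not occur.
ABS chain unavailable [AND]: #3 master cylinder stuck=occurs, B wheel cylinder faulted=occurs, Caliper lost=occurs, Main ABS modulator 2 failed=not → not all inputs occur → does not occur.
Parking branch lost [OR]: Emergency pad sensor malfunctions=not, ABS chain unavailable=not, Brake line 2 is out=not → no input occurs → does not occur.
Braking system failure [OR]: Front circuit lost=not, Parking branch lost=not, Outboard reservoir 2 lost=not → no input occurs → does not occur.

No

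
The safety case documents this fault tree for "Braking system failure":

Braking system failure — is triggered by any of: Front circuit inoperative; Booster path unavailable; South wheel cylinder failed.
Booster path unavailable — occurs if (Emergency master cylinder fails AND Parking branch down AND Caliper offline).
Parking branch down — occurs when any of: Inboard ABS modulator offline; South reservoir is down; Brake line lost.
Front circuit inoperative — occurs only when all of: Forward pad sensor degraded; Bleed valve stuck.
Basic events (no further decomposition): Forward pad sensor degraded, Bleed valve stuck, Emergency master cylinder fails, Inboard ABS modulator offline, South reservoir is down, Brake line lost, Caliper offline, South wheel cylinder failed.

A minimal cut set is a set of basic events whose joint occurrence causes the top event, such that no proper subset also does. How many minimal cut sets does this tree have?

5

Front circuit inoperative [AND]: one cut set from each child combined → 1 × 1 = 1 cut set(s).
Parking branch down [OR]: union of children's cut sets → 3 cut set(s).
Booster path unavailable [AND]: one cut set from each child combined → 1 × 3 × 1 = 3 cut set(s).
Braking system failure [OR]: union of children's cut sets → 5 cut set(s).
Minimal cut sets: {Bleed valve stuck, Forward pad sensor degraded}; {Caliper offline, Emergency master cylinder fails, Inboard ABS modulator offline}; {Caliper offline, Emergency master cylinder fails, South reservoir is down}; {Brake line lost, Caliper offline, Emergency master cylinder fails}; {South wheel cylinder failed}.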